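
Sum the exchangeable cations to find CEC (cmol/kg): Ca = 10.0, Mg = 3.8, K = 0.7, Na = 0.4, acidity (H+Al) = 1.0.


Step 1: CEC = Ca + Mg + K + Na + (H+Al)
Step 2: CEC = 10.0 + 3.8 + 0.7 + 0.4 + 1.0
Step 3: CEC = 15.9 cmol/kg

15.9


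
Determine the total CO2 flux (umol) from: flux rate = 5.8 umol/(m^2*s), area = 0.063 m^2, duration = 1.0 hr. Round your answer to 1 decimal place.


Step 1: Convert time to seconds: 1.0 hr * 3600 = 3600.0 s
Step 2: Total = flux * area * time_s
Step 3: Total = 5.8 * 0.063 * 3600.0
Step 4: Total = 1315.4 umol

1315.4


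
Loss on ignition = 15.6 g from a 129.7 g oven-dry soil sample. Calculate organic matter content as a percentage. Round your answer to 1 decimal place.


Step 1: OM% = 100 * LOI / sample mass
Step 2: OM = 100 * 15.6 / 129.7
Step 3: OM = 12.0%

12.0


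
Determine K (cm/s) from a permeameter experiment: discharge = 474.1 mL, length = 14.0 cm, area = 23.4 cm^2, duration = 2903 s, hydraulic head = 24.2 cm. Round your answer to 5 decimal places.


Step 1: K = Q * L / (A * t * h)
Step 2: Numerator = 474.1 * 14.0 = 6637.4
Step 3: Denominator = 23.4 * 2903 * 24.2 = 1643910.84
Step 4: K = 6637.4 / 1643910.84 = 0.00404 cm/s

0.00404


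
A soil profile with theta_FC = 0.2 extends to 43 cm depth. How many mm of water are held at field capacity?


Step 1: Water (mm) = theta_FC * depth (cm) * 10
Step 2: Water = 0.2 * 43 * 10
Step 3: Water = 86.0 mm

86.0


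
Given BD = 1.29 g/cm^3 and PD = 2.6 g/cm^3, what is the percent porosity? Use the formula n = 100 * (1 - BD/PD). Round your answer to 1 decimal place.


Step 1: Formula: n = 100 * (1 - BD / PD)
Step 2: n = 100 * (1 - 1.29 / 2.6)
Step 3: n = 100 * (1 - 0.49615)
Step 4: n = 50.4%

50.4


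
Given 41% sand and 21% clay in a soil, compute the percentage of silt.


Step 1: sand + silt + clay = 100%
Step 2: silt = 100 - sand - clay
Step 3: silt = 100 - 41 - 21
Step 4: silt = 38%

38


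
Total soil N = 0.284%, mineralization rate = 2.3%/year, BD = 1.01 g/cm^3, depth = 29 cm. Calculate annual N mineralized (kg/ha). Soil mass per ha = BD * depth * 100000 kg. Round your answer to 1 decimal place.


Step 1: Soil mass per ha = BD * depth * 100000 = 1.01 * 29 * 100000 = 2929000 kg
Step 2: Total N pool = soil mass * N%/100 = 2929000 * 0.284/100 = 8318.36 kg/ha
Step 3: N mineralized = N pool * rate%/100 = 8318.36 * 2.3/100 = 191.3 kg/ha/yr

191.3


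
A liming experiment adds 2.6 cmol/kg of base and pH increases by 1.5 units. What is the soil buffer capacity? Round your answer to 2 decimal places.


Step 1: BC = change in base / change in pH
Step 2: BC = 2.6 / 1.5
Step 3: BC = 1.73 cmol/(kg*pH unit)

1.73


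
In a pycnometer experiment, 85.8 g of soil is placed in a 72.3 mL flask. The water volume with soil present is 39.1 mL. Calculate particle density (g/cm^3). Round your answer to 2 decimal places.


Step 1: Volume of solids = flask volume - water volume with soil
Step 2: V_solids = 72.3 - 39.1 = 33.2 mL
Step 3: Particle density = mass / V_solids = 85.8 / 33.2 = 2.58 g/cm^3

2.58


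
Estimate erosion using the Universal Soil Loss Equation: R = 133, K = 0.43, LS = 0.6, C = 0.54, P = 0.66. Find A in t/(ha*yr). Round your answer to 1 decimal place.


Step 1: A = R * K * LS * C * P
Step 2: R * K = 133 * 0.43 = 57.19
Step 3: (R*K) * LS = 57.19 * 0.6 = 34.314
Step 4: * C * P = 34.314 * 0.54 * 0.66 = 12.2
Step 5: A = 12.2 t/(ha*yr)

12.2


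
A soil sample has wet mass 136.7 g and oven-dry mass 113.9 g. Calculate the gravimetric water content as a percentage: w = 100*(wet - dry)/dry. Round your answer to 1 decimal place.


Step 1: Water mass = wet - dry = 136.7 - 113.9 = 22.8 g
Step 2: w = 100 * water mass / dry mass
Step 3: w = 100 * 22.8 / 113.9 = 20.0%

20.0


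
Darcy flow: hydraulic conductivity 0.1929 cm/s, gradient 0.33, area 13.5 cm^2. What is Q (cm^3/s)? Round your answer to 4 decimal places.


Step 1: Apply Darcy's law: Q = K * i * A
Step 2: Q = 0.1929 * 0.33 * 13.5
Step 3: Q = 0.8594 cm^3/s

0.8594


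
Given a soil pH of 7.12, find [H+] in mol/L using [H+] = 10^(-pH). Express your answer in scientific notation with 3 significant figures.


Step 1: [H+] = 10^(-pH)
Step 2: [H+] = 10^(-7.12)
Step 3: [H+] = 7.59e-08 mol/L

7.59e-08


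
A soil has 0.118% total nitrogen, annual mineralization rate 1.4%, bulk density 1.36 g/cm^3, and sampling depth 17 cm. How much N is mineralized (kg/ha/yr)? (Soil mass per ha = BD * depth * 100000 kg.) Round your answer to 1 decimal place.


Step 1: Soil mass per ha = BD * depth * 100000 = 1.36 * 17 * 100000 = 2312000 kg
Step 2: Total N pool = soil mass * N%/100 = 2312000 * 0.118/100 = 2728.16 kg/ha
Step 3: N mineralized = N pool * rate%/100 = 2728.16 * 1.4/100 = 38.2 kg/ha/yr

38.2


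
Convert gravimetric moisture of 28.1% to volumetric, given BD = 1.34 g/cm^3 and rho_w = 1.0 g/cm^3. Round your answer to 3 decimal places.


Step 1: theta = (w / 100) * BD / rho_w
Step 2: theta = (28.1 / 100) * 1.34 / 1.0
Step 3: theta = 0.281 * 1.34
Step 4: theta = 0.377

0.377


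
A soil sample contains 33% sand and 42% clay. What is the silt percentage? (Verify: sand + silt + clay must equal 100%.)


Step 1: sand + silt + clay = 100%
Step 2: silt = 100 - sand - clay
Step 3: silt = 100 - 33 - 42
Step 4: silt = 25%

25


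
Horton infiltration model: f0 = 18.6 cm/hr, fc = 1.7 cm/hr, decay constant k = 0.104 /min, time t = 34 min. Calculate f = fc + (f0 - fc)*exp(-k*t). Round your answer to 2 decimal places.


Step 1: f = fc + (f0 - fc) * exp(-k * t)
Step 2: exp(-0.104 * 34) = 0.02913
Step 3: f = 1.7 + (18.6 - 1.7) * 0.02913
Step 4: f = 1.7 + 16.9 * 0.02913
Step 5: f = 2.19 cm/hr

2.19


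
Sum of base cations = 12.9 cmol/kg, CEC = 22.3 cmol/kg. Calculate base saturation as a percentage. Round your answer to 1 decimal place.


Step 1: BS = 100 * (sum of bases) / CEC
Step 2: BS = 100 * 12.9 / 22.3
Step 3: BS = 57.8%

57.8


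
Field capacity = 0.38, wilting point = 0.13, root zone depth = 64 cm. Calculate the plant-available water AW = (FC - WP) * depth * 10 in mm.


Step 1: Available water = (FC - WP) * depth * 10
Step 2: AW = (0.38 - 0.13) * 64 * 10
Step 3: AW = 0.25 * 64 * 10
Step 4: AW = 160.0 mm

160.0


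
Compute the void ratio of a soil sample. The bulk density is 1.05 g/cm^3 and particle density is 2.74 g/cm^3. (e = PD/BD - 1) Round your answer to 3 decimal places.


Step 1: e = PD / BD - 1
Step 2: e = 2.74 / 1.05 - 1
Step 3: e = 2.60952 - 1
Step 4: e = 1.61

1.61


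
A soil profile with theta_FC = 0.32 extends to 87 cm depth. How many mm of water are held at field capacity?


Step 1: Water (mm) = theta_FC * depth (cm) * 10
Step 2: Water = 0.32 * 87 * 10
Step 3: Water = 278.4 mm

278.4


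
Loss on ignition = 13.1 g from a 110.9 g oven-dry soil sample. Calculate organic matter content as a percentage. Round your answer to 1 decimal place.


Step 1: OM% = 100 * LOI / sample mass
Step 2: OM = 100 * 13.1 / 110.9
Step 3: OM = 11.8%

11.8


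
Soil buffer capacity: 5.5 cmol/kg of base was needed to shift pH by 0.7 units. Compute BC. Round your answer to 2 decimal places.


Step 1: BC = change in base / change in pH
Step 2: BC = 5.5 / 0.7
Step 3: BC = 7.86 cmol/(kg*pH unit)

7.86


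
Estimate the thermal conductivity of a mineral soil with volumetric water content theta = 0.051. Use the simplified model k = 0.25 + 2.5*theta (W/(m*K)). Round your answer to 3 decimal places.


Step 1: k = 0.25 + 2.5 * theta
Step 2: k = 0.25 + 2.5 * 0.051
Step 3: k = 0.25 + 0.128
Step 4: k = 0.378 W/(m*K)

0.378


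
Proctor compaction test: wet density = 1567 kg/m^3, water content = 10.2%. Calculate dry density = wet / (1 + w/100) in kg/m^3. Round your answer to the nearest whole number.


Step 1: Dry density = wet density / (1 + w/100)
Step 2: Dry density = 1567 / (1 + 10.2/100)
Step 3: Dry density = 1567 / 1.102
Step 4: Dry density = 1422 kg/m^3

1422


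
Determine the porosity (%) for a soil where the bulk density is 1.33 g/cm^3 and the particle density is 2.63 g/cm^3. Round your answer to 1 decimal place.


Step 1: Formula: n = 100 * (1 - BD / PD)
Step 2: n = 100 * (1 - 1.33 / 2.63)
Step 3: n = 100 * (1 - 0.5057)
Step 4: n = 49.4%

49.4


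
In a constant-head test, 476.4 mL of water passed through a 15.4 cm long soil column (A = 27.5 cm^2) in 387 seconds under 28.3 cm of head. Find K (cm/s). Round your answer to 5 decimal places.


Step 1: K = Q * L / (A * t * h)
Step 2: Numerator = 476.4 * 15.4 = 7336.56
Step 3: Denominator = 27.5 * 387 * 28.3 = 301182.75
Step 4: K = 7336.56 / 301182.75 = 0.02436 cm/s

0.02436


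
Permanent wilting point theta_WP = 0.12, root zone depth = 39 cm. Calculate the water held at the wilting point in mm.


Step 1: Water (mm) = theta_WP * depth * 10
Step 2: Water = 0.12 * 39 * 10
Step 3: Water = 46.8 mm

46.8


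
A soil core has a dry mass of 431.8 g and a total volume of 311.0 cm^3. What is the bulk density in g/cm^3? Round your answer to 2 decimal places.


Step 1: Identify the formula: BD = dry mass / volume
Step 2: Substitute values: BD = 431.8 / 311.0
Step 3: BD = 1.39 g/cm^3

1.39


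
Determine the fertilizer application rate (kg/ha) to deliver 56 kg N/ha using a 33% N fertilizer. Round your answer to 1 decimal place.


Step 1: Fertilizer rate = target N / (N content / 100)
Step 2: Rate = 56 / (33 / 100)
Step 3: Rate = 56 / 0.33
Step 4: Rate = 169.7 kg/ha

169.7


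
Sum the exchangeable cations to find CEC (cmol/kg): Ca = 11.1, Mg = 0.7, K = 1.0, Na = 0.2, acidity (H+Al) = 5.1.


Step 1: CEC = Ca + Mg + K + Na + (H+Al)
Step 2: CEC = 11.1 + 0.7 + 1.0 + 0.2 + 5.1
Step 3: CEC = 18.1 cmol/kg

18.1


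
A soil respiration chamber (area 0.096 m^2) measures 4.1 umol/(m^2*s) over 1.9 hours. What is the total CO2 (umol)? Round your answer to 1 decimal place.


Step 1: Convert time to seconds: 1.9 hr * 3600 = 6840.0 s
Step 2: Total = flux * area * time_s
Step 3: Total = 4.1 * 0.096 * 6840.0
Step 4: Total = 2692.2 umol

2692.2


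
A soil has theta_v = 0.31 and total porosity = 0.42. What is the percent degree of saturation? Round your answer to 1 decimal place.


Step 1: S = 100 * theta_v / n
Step 2: S = 100 * 0.31 / 0.42
Step 3: S = 73.8%

73.8


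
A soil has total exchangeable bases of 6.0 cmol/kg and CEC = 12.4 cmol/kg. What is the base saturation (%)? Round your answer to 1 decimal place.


Step 1: BS = 100 * (sum of bases) / CEC
Step 2: BS = 100 * 6.0 / 12.4
Step 3: BS = 48.4%

48.4


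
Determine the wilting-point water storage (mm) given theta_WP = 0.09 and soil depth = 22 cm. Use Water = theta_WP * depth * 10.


Step 1: Water (mm) = theta_WP * depth * 10
Step 2: Water = 0.09 * 22 * 10
Step 3: Water = 19.8 mm

19.8


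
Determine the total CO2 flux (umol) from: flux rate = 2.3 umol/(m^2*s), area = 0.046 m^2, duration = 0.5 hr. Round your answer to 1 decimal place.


Step 1: Convert time to seconds: 0.5 hr * 3600 = 1800.0 s
Step 2: Total = flux * area * time_s
Step 3: Total = 2.3 * 0.046 * 1800.0
Step 4: Total = 190.4 umol

190.4


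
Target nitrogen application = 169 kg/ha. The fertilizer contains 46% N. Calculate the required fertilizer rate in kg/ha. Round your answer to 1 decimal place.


Step 1: Fertilizer rate = target N / (N content / 100)
Step 2: Rate = 169 / (46 / 100)
Step 3: Rate = 169 / 0.46
Step 4: Rate = 367.4 kg/ha

367.4


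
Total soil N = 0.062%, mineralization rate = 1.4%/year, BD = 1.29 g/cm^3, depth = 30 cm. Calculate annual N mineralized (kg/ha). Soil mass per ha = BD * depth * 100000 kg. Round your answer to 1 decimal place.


Step 1: Soil mass per ha = BD * depth * 100000 = 1.29 * 30 * 100000 = 3870000 kg
Step 2: Total N pool = soil mass * N%/100 = 3870000 * 0.062/100 = 2399.4 kg/ha
Step 3: N mineralized = N pool * rate%/100 = 2399.4 * 1.4/100 = 33.6 kg/ha/yr

33.6


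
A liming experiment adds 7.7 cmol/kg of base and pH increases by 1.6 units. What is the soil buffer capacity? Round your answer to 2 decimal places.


Step 1: BC = change in base / change in pH
Step 2: BC = 7.7 / 1.6
Step 3: BC = 4.81 cmol/(kg*pH unit)

4.81


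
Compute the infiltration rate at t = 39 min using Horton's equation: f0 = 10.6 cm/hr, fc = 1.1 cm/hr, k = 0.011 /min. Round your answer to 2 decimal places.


Step 1: f = fc + (f0 - fc) * exp(-k * t)
Step 2: exp(-0.011 * 39) = 0.65116
Step 3: f = 1.1 + (10.6 - 1.1) * 0.65116
Step 4: f = 1.1 + 9.5 * 0.65116
Step 5: f = 7.29 cm/hr

7.29


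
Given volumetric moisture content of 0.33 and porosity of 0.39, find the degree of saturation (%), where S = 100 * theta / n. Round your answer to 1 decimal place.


Step 1: S = 100 * theta_v / n
Step 2: S = 100 * 0.33 / 0.39
Step 3: S = 84.6%

84.6


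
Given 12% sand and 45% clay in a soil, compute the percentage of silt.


Step 1: sand + silt + clay = 100%
Step 2: silt = 100 - sand - clay
Step 3: silt = 100 - 12 - 45
Step 4: silt = 43%

43


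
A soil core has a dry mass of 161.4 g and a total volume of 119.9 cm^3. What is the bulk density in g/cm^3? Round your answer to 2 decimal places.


Step 1: Identify the formula: BD = dry mass / volume
Step 2: Substitute values: BD = 161.4 / 119.9
Step 3: BD = 1.35 g/cm^3

1.35


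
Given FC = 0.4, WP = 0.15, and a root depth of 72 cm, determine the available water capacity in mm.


Step 1: Available water = (FC - WP) * depth * 10
Step 2: AW = (0.4 - 0.15) * 72 * 10
Step 3: AW = 0.25 * 72 * 10
Step 4: AW = 180.0 mm

180.0


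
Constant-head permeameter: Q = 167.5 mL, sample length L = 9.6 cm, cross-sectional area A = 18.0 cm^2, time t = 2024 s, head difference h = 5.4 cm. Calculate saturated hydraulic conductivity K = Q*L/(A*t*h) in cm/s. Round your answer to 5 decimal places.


Step 1: K = Q * L / (A * t * h)
Step 2: Numerator = 167.5 * 9.6 = 1608.0
Step 3: Denominator = 18.0 * 2024 * 5.4 = 196732.8
Step 4: K = 1608.0 / 196732.8 = 0.00817 cm/s

0.00817


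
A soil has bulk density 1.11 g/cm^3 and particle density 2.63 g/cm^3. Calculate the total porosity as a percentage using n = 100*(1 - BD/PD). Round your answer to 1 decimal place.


Step 1: Formula: n = 100 * (1 - BD / PD)
Step 2: n = 100 * (1 - 1.11 / 2.63)
Step 3: n = 100 * (1 - 0.42205)
Step 4: n = 57.8%

57.8


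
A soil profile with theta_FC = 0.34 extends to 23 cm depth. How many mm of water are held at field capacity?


Step 1: Water (mm) = theta_FC * depth (cm) * 10
Step 2: Water = 0.34 * 23 * 10
Step 3: Water = 78.2 mm

78.2


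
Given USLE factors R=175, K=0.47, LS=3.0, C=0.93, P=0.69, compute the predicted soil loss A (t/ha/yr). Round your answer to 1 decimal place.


Step 1: A = R * K * LS * C * P
Step 2: R * K = 175 * 0.47 = 82.25
Step 3: (R*K) * LS = 82.25 * 3.0 = 246.75
Step 4: * C * P = 246.75 * 0.93 * 0.69 = 158.3
Step 5: A = 158.3 t/(ha*yr)

158.3


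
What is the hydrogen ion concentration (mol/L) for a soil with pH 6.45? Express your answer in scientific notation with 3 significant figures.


Step 1: [H+] = 10^(-pH)
Step 2: [H+] = 10^(-6.45)
Step 3: [H+] = 3.55e-07 mol/L

3.55e-07


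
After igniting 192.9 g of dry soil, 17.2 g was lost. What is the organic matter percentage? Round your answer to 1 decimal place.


Step 1: OM% = 100 * LOI / sample mass
Step 2: OM = 100 * 17.2 / 192.9
Step 3: OM = 8.9%

8.9


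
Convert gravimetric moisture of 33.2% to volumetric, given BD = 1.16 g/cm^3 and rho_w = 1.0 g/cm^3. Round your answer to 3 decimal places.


Step 1: theta = (w / 100) * BD / rho_w
Step 2: theta = (33.2 / 100) * 1.16 / 1.0
Step 3: theta = 0.332 * 1.16
Step 4: theta = 0.385

0.385


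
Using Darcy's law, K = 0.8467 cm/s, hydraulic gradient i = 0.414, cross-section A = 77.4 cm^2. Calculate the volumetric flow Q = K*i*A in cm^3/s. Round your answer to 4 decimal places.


Step 1: Apply Darcy's law: Q = K * i * A
Step 2: Q = 0.8467 * 0.414 * 77.4
Step 3: Q = 27.1313 cm^3/s

27.1313


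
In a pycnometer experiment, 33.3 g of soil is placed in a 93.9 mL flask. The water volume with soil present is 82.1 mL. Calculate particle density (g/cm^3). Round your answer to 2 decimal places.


Step 1: Volume of solids = flask volume - water volume with soil
Step 2: V_solids = 93.9 - 82.1 = 11.8 mL
Step 3: Particle density = mass / V_solids = 33.3 / 11.8 = 2.82 g/cm^3

2.82


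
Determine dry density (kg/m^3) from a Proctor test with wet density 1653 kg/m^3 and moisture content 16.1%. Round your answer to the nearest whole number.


Step 1: Dry density = wet density / (1 + w/100)
Step 2: Dry density = 1653 / (1 + 16.1/100)
Step 3: Dry density = 1653 / 1.161
Step 4: Dry density = 1424 kg/m^3

1424


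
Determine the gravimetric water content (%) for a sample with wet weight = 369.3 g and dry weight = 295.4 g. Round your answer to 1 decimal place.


Step 1: Water mass = wet - dry = 369.3 - 295.4 = 73.9 g
Step 2: w = 100 * water mass / dry mass
Step 3: w = 100 * 73.9 / 295.4 = 25.0%

25.0


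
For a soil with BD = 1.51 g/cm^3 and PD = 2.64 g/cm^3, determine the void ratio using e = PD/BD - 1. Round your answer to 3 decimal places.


Step 1: e = PD / BD - 1
Step 2: e = 2.64 / 1.51 - 1
Step 3: e = 1.74834 - 1
Step 4: e = 0.748

0.748


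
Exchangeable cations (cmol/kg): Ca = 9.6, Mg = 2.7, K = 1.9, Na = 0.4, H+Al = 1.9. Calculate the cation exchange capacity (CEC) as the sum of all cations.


Step 1: CEC = Ca + Mg + K + Na + (H+Al)
Step 2: CEC = 9.6 + 2.7 + 1.9 + 0.4 + 1.9
Step 3: CEC = 16.5 cmol/kg

16.5


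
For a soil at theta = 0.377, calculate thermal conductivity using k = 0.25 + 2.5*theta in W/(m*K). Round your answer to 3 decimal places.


Step 1: k = 0.25 + 2.5 * theta
Step 2: k = 0.25 + 2.5 * 0.377
Step 3: k = 0.25 + 0.943
Step 4: k = 1.193 W/(m*K)

1.193


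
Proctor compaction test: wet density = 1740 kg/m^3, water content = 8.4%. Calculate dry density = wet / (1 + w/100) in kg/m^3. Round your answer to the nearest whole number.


Step 1: Dry density = wet density / (1 + w/100)
Step 2: Dry density = 1740 / (1 + 8.4/100)
Step 3: Dry density = 1740 / 1.084
Step 4: Dry density = 1605 kg/m^3

1605


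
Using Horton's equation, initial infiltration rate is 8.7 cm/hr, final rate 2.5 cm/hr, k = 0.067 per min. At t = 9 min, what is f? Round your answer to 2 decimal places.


Step 1: f = fc + (f0 - fc) * exp(-k * t)
Step 2: exp(-0.067 * 9) = 0.547168
Step 3: f = 2.5 + (8.7 - 2.5) * 0.547168
Step 4: f = 2.5 + 6.2 * 0.547168
Step 5: f = 5.89 cm/hr

5.89


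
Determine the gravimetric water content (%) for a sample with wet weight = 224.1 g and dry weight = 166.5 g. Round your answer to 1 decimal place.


Step 1: Water mass = wet - dry = 224.1 - 166.5 = 57.6 g
Step 2: w = 100 * water mass / dry mass
Step 3: w = 100 * 57.6 / 166.5 = 34.6%

34.6


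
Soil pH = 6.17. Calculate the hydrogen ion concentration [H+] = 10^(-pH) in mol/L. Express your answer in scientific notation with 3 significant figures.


Step 1: [H+] = 10^(-pH)
Step 2: [H+] = 10^(-6.17)
Step 3: [H+] = 6.76e-07 mol/L

6.76e-07


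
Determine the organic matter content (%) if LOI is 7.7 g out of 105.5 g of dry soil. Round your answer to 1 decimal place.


Step 1: OM% = 100 * LOI / sample mass
Step 2: OM = 100 * 7.7 / 105.5
Step 3: OM = 7.3%

7.3


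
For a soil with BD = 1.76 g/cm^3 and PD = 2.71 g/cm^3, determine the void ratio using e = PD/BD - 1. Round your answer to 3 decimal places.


Step 1: e = PD / BD - 1
Step 2: e = 2.71 / 1.76 - 1
Step 3: e = 1.53977 - 1
Step 4: e = 0.54

0.54


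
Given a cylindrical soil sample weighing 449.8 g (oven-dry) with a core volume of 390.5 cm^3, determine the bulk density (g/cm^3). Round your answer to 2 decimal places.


Step 1: Identify the formula: BD = dry mass / volume
Step 2: Substitute values: BD = 449.8 / 390.5
Step 3: BD = 1.15 g/cm^3

1.15


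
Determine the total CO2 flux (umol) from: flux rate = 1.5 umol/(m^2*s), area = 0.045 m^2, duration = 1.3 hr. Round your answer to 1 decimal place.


Step 1: Convert time to seconds: 1.3 hr * 3600 = 4680.0 s
Step 2: Total = flux * area * time_s
Step 3: Total = 1.5 * 0.045 * 4680.0
Step 4: Total = 315.9 umol

315.9


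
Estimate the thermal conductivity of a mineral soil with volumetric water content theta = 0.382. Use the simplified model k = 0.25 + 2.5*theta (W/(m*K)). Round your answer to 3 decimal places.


Step 1: k = 0.25 + 2.5 * theta
Step 2: k = 0.25 + 2.5 * 0.382
Step 3: k = 0.25 + 0.955
Step 4: k = 1.205 W/(m*K)

1.205


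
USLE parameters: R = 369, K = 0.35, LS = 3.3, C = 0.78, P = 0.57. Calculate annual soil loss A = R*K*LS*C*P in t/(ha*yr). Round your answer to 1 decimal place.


Step 1: A = R * K * LS * C * P
Step 2: R * K = 369 * 0.35 = 129.15
Step 3: (R*K) * LS = 129.15 * 3.3 = 426.195
Step 4: * C * P = 426.195 * 0.78 * 0.57 = 189.5
Step 5: A = 189.5 t/(ha*yr)

189.5


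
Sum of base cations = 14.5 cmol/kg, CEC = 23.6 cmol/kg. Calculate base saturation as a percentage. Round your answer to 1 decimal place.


Step 1: BS = 100 * (sum of bases) / CEC
Step 2: BS = 100 * 14.5 / 23.6
Step 3: BS = 61.4%

61.4


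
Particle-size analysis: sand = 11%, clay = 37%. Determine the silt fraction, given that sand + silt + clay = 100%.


Step 1: sand + silt + clay = 100%
Step 2: silt = 100 - sand - clay
Step 3: silt = 100 - 11 - 37
Step 4: silt = 52%

52


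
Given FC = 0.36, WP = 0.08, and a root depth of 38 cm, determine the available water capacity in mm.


Step 1: Available water = (FC - WP) * depth * 10
Step 2: AW = (0.36 - 0.08) * 38 * 10
Step 3: AW = 0.28 * 38 * 10
Step 4: AW = 106.4 mm

106.4


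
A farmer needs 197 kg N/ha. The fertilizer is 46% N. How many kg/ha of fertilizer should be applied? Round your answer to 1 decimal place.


Step 1: Fertilizer rate = target N / (N content / 100)
Step 2: Rate = 197 / (46 / 100)
Step 3: Rate = 197 / 0.46
Step 4: Rate = 428.3 kg/ha

428.3


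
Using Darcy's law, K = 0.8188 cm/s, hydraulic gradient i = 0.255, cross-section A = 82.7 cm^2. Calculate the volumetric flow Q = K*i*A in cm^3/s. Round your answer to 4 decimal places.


Step 1: Apply Darcy's law: Q = K * i * A
Step 2: Q = 0.8188 * 0.255 * 82.7
Step 3: Q = 17.2673 cm^3/s

17.2673


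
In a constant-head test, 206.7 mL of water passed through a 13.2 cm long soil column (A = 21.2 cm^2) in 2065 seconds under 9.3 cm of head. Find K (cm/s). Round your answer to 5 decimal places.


Step 1: K = Q * L / (A * t * h)
Step 2: Numerator = 206.7 * 13.2 = 2728.44
Step 3: Denominator = 21.2 * 2065 * 9.3 = 407135.4
Step 4: K = 2728.44 / 407135.4 = 0.0067 cm/s

0.0067


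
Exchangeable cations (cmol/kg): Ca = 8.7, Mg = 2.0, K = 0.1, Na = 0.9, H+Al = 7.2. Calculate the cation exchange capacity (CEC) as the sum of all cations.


Step 1: CEC = Ca + Mg + K + Na + (H+Al)
Step 2: CEC = 8.7 + 2.0 + 0.1 + 0.9 + 7.2
Step 3: CEC = 18.9 cmol/kg

18.9


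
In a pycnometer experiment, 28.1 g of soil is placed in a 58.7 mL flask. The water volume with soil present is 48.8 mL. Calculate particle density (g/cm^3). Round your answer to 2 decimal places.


Step 1: Volume of solids = flask volume - water volume with soil
Step 2: V_solids = 58.7 - 48.8 = 9.9 mL
Step 3: Particle density = mass / V_solids = 28.1 / 9.9 = 2.84 g/cm^3

2.84


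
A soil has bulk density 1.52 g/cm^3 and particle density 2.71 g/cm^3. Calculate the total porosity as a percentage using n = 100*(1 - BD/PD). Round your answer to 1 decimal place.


Step 1: Formula: n = 100 * (1 - BD / PD)
Step 2: n = 100 * (1 - 1.52 / 2.71)
Step 3: n = 100 * (1 - 0.56089)
Step 4: n = 43.9%

43.9


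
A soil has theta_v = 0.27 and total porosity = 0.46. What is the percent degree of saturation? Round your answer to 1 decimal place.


Step 1: S = 100 * theta_v / n
Step 2: S = 100 * 0.27 / 0.46
Step 3: S = 58.7%

58.7


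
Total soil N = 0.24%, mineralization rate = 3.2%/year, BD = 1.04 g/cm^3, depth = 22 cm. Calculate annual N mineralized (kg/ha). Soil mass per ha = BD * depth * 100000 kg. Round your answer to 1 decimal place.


Step 1: Soil mass per ha = BD * depth * 100000 = 1.04 * 22 * 100000 = 2288000 kg
Step 2: Total N pool = soil mass * N%/100 = 2288000 * 0.24/100 = 5491.2 kg/ha
Step 3: N mineralized = N pool * rate%/100 = 5491.2 * 3.2/100 = 175.7 kg/ha/yr

175.7


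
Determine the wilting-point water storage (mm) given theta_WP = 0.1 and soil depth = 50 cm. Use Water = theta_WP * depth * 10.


Step 1: Water (mm) = theta_WP * depth * 10
Step 2: Water = 0.1 * 50 * 10
Step 3: Water = 50.0 mm

50.0


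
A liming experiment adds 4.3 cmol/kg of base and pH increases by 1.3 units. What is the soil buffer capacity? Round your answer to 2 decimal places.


Step 1: BC = change in base / change in pH
Step 2: BC = 4.3 / 1.3
Step 3: BC = 3.31 cmol/(kg*pH unit)

3.31


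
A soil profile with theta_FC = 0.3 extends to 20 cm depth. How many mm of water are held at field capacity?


Step 1: Water (mm) = theta_FC * depth (cm) * 10
Step 2: Water = 0.3 * 20 * 10
Step 3: Water = 60.0 mm

60.0


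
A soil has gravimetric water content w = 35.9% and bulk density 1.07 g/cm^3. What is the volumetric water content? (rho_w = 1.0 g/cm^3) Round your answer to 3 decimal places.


Step 1: theta = (w / 100) * BD / rho_w
Step 2: theta = (35.9 / 100) * 1.07 / 1.0
Step 3: theta = 0.359 * 1.07
Step 4: theta = 0.384

0.384


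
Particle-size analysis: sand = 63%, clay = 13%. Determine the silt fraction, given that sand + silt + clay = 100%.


Step 1: sand + silt + clay = 100%
Step 2: silt = 100 - sand - clay
Step 3: silt = 100 - 63 - 13
Step 4: silt = 24%

24


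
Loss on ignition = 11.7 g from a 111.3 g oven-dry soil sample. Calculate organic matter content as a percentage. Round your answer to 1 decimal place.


Step 1: OM% = 100 * LOI / sample mass
Step 2: OM = 100 * 11.7 / 111.3
Step 3: OM = 10.5%

10.5


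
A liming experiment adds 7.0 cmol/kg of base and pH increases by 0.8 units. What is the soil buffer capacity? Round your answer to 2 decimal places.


Step 1: BC = change in base / change in pH
Step 2: BC = 7.0 / 0.8
Step 3: BC = 8.75 cmol/(kg*pH unit)

8.75


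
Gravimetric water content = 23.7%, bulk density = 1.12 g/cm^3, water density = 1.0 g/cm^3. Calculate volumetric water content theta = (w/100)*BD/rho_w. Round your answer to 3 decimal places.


Step 1: theta = (w / 100) * BD / rho_w
Step 2: theta = (23.7 / 100) * 1.12 / 1.0
Step 3: theta = 0.237 * 1.12
Step 4: theta = 0.265

0.265


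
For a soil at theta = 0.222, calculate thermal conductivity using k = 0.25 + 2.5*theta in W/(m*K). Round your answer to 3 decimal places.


Step 1: k = 0.25 + 2.5 * theta
Step 2: k = 0.25 + 2.5 * 0.222
Step 3: k = 0.25 + 0.555
Step 4: k = 0.805 W/(m*K)

0.805


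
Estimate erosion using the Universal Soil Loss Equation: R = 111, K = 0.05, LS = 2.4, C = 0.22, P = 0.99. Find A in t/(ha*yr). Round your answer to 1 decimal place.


Step 1: A = R * K * LS * C * P
Step 2: R * K = 111 * 0.05 = 5.55
Step 3: (R*K) * LS = 5.55 * 2.4 = 13.32
Step 4: * C * P = 13.32 * 0.22 * 0.99 = 2.9
Step 5: A = 2.9 t/(ha*yr)

2.9


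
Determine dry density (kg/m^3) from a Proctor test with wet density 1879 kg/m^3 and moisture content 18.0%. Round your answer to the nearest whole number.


Step 1: Dry density = wet density / (1 + w/100)
Step 2: Dry density = 1879 / (1 + 18.0/100)
Step 3: Dry density = 1879 / 1.18
Step 4: Dry density = 1592 kg/m^3

1592


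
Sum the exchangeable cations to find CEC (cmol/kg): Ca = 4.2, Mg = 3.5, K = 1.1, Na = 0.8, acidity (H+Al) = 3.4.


Step 1: CEC = Ca + Mg + K + Na + (H+Al)
Step 2: CEC = 4.2 + 3.5 + 1.1 + 0.8 + 3.4
Step 3: CEC = 13.0 cmol/kg

13.0


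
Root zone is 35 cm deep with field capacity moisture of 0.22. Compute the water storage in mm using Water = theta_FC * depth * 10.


Step 1: Water (mm) = theta_FC * depth (cm) * 10
Step 2: Water = 0.22 * 35 * 10
Step 3: Water = 77.0 mm

77.0


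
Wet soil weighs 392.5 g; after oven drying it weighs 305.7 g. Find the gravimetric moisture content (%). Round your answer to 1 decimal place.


Step 1: Water mass = wet - dry = 392.5 - 305.7 = 86.8 g
Step 2: w = 100 * water mass / dry mass
Step 3: w = 100 * 86.8 / 305.7 = 28.4%

28.4


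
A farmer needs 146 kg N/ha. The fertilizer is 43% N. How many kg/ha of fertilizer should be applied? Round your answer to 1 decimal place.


Step 1: Fertilizer rate = target N / (N content / 100)
Step 2: Rate = 146 / (43 / 100)
Step 3: Rate = 146 / 0.43
Step 4: Rate = 339.5 kg/ha

339.5


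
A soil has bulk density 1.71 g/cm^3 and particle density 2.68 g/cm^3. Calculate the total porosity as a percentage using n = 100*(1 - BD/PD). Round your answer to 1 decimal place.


Step 1: Formula: n = 100 * (1 - BD / PD)
Step 2: n = 100 * (1 - 1.71 / 2.68)
Step 3: n = 100 * (1 - 0.63806)
Step 4: n = 36.2%

36.2


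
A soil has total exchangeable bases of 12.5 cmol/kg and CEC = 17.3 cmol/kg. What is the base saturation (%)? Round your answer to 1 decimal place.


Step 1: BS = 100 * (sum of bases) / CEC
Step 2: BS = 100 * 12.5 / 17.3
Step 3: BS = 72.3%

72.3


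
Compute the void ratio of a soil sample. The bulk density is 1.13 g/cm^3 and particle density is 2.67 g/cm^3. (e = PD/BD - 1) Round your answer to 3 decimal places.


Step 1: e = PD / BD - 1
Step 2: e = 2.67 / 1.13 - 1
Step 3: e = 2.36283 - 1
Step 4: e = 1.363

1.363


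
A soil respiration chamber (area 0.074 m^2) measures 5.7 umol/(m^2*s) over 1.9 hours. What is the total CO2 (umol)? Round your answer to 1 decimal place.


Step 1: Convert time to seconds: 1.9 hr * 3600 = 6840.0 s
Step 2: Total = flux * area * time_s
Step 3: Total = 5.7 * 0.074 * 6840.0
Step 4: Total = 2885.1 umol

2885.1


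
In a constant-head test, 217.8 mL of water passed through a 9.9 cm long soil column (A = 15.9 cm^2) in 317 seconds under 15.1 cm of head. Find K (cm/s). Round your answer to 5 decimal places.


Step 1: K = Q * L / (A * t * h)
Step 2: Numerator = 217.8 * 9.9 = 2156.22
Step 3: Denominator = 15.9 * 317 * 15.1 = 76108.53
Step 4: K = 2156.22 / 76108.53 = 0.02833 cm/s

0.02833


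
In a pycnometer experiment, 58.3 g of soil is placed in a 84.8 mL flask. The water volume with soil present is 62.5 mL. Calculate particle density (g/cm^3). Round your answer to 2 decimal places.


Step 1: Volume of solids = flask volume - water volume with soil
Step 2: V_solids = 84.8 - 62.5 = 22.3 mL
Step 3: Particle density = mass / V_solids = 58.3 / 22.3 = 2.61 g/cm^3

2.61


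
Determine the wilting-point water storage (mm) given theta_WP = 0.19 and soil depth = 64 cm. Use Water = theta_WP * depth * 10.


Step 1: Water (mm) = theta_WP * depth * 10
Step 2: Water = 0.19 * 64 * 10
Step 3: Water = 121.6 mm

121.6


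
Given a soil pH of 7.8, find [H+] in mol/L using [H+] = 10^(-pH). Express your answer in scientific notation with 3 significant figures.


Step 1: [H+] = 10^(-pH)
Step 2: [H+] = 10^(-7.8)
Step 3: [H+] = 1.58e-08 mol/L

1.58e-08


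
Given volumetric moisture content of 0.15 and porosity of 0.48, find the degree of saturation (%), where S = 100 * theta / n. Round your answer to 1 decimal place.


Step 1: S = 100 * theta_v / n
Step 2: S = 100 * 0.15 / 0.48
Step 3: S = 31.3%

31.3


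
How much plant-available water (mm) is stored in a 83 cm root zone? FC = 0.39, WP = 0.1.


Step 1: Available water = (FC - WP) * depth * 10
Step 2: AW = (0.39 - 0.1) * 83 * 10
Step 3: AW = 0.29 * 83 * 10
Step 4: AW = 240.7 mm

240.7


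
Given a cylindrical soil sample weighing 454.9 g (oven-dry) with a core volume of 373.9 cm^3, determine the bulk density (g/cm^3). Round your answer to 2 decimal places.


Step 1: Identify the formula: BD = dry mass / volume
Step 2: Substitute values: BD = 454.9 / 373.9
Step 3: BD = 1.22 g/cm^3

1.22


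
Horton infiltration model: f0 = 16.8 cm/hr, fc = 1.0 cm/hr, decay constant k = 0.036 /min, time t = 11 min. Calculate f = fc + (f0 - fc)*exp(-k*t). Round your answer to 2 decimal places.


Step 1: f = fc + (f0 - fc) * exp(-k * t)
Step 2: exp(-0.036 * 11) = 0.673007
Step 3: f = 1.0 + (16.8 - 1.0) * 0.673007
Step 4: f = 1.0 + 15.8 * 0.673007
Step 5: f = 11.63 cm/hr

11.63


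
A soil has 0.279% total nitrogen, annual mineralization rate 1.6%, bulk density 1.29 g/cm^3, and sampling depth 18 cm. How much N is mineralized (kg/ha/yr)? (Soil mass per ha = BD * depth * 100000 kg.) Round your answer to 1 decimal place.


Step 1: Soil mass per ha = BD * depth * 100000 = 1.29 * 18 * 100000 = 2322000 kg
Step 2: Total N pool = soil mass * N%/100 = 2322000 * 0.279/100 = 6478.38 kg/ha
Step 3: N mineralized = N pool * rate%/100 = 6478.38 * 1.6/100 = 103.7 kg/ha/yr

103.7


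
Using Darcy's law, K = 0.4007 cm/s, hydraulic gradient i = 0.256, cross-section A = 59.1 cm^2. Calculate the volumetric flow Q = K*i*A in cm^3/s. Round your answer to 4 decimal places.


Step 1: Apply Darcy's law: Q = K * i * A
Step 2: Q = 0.4007 * 0.256 * 59.1
Step 3: Q = 6.0624 cm^3/s

6.0624


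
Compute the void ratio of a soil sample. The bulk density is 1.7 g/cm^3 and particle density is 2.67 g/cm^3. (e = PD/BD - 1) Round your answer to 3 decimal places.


Step 1: e = PD / BD - 1
Step 2: e = 2.67 / 1.7 - 1
Step 3: e = 1.57059 - 1
Step 4: e = 0.571

0.571


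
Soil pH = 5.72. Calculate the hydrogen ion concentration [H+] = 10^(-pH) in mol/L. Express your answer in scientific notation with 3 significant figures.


Step 1: [H+] = 10^(-pH)
Step 2: [H+] = 10^(-5.72)
Step 3: [H+] = 1.91e-06 mol/L

1.91e-06


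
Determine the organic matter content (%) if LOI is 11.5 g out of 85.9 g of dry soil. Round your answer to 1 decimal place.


Step 1: OM% = 100 * LOI / sample mass
Step 2: OM = 100 * 11.5 / 85.9
Step 3: OM = 13.4%

13.4


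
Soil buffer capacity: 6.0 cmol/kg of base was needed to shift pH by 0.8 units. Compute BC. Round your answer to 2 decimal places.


Step 1: BC = change in base / change in pH
Step 2: BC = 6.0 / 0.8
Step 3: BC = 7.5 cmol/(kg*pH unit)

7.5


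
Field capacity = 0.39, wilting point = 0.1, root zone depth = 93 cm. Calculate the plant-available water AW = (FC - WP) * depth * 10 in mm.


Step 1: Available water = (FC - WP) * depth * 10
Step 2: AW = (0.39 - 0.1) * 93 * 10
Step 3: AW = 0.29 * 93 * 10
Step 4: AW = 269.7 mm

269.7


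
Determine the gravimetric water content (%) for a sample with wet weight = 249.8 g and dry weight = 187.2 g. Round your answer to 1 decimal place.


Step 1: Water mass = wet - dry = 249.8 - 187.2 = 62.6 g
Step 2: w = 100 * water mass / dry mass
Step 3: w = 100 * 62.6 / 187.2 = 33.4%

33.4


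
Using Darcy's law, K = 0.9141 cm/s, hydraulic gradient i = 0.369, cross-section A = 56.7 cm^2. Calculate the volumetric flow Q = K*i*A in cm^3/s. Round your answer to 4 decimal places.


Step 1: Apply Darcy's law: Q = K * i * A
Step 2: Q = 0.9141 * 0.369 * 56.7
Step 3: Q = 19.1251 cm^3/s

19.1251


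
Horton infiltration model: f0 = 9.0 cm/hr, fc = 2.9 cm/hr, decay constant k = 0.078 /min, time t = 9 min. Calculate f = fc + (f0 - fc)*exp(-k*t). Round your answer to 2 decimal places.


Step 1: f = fc + (f0 - fc) * exp(-k * t)
Step 2: exp(-0.078 * 9) = 0.495593
Step 3: f = 2.9 + (9.0 - 2.9) * 0.495593
Step 4: f = 2.9 + 6.1 * 0.495593
Step 5: f = 5.92 cm/hr

5.92


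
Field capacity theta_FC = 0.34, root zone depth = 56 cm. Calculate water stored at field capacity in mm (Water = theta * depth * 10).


Step 1: Water (mm) = theta_FC * depth (cm) * 10
Step 2: Water = 0.34 * 56 * 10
Step 3: Water = 190.4 mm

190.4


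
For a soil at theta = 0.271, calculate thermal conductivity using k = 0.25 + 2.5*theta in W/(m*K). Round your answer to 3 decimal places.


Step 1: k = 0.25 + 2.5 * theta
Step 2: k = 0.25 + 2.5 * 0.271
Step 3: k = 0.25 + 0.678
Step 4: k = 0.928 W/(m*K)

0.928


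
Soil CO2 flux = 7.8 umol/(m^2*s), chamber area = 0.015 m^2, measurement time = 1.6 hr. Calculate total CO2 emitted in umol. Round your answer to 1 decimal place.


Step 1: Convert time to seconds: 1.6 hr * 3600 = 5760.0 s
Step 2: Total = flux * area * time_s
Step 3: Total = 7.8 * 0.015 * 5760.0
Step 4: Total = 673.9 umol

673.9


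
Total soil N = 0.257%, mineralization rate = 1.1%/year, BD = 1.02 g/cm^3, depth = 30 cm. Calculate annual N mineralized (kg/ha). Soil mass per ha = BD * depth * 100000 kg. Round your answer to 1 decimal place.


Step 1: Soil mass per ha = BD * depth * 100000 = 1.02 * 30 * 100000 = 3060000 kg
Step 2: Total N pool = soil mass * N%/100 = 3060000 * 0.257/100 = 7864.2 kg/ha
Step 3: N mineralized = N pool * rate%/100 = 7864.2 * 1.1/100 = 86.5 kg/ha/yr

86.5


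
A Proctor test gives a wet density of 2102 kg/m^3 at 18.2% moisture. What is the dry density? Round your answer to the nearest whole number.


Step 1: Dry density = wet density / (1 + w/100)
Step 2: Dry density = 2102 / (1 + 18.2/100)
Step 3: Dry density = 2102 / 1.182
Step 4: Dry density = 1778 kg/m^3

1778


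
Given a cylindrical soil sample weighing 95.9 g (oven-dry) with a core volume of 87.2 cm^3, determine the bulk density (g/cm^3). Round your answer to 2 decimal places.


Step 1: Identify the formula: BD = dry mass / volume
Step 2: Substitute values: BD = 95.9 / 87.2
Step 3: BD = 1.1 g/cm^3

1.1


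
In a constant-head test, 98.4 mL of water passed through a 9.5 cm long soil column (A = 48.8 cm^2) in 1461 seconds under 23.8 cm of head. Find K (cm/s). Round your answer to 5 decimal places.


Step 1: K = Q * L / (A * t * h)
Step 2: Numerator = 98.4 * 9.5 = 934.8
Step 3: Denominator = 48.8 * 1461 * 23.8 = 1696863.84
Step 4: K = 934.8 / 1696863.84 = 0.00055 cm/s

0.00055


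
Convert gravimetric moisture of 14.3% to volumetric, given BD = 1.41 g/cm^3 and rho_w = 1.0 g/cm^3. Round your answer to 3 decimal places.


Step 1: theta = (w / 100) * BD / rho_w
Step 2: theta = (14.3 / 100) * 1.41 / 1.0
Step 3: theta = 0.143 * 1.41
Step 4: theta = 0.202

0.202


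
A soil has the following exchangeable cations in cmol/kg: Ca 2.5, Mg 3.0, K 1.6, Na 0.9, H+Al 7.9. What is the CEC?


Step 1: CEC = Ca + Mg + K + Na + (H+Al)
Step 2: CEC = 2.5 + 3.0 + 1.6 + 0.9 + 7.9
Step 3: CEC = 15.9 cmol/kg

15.9


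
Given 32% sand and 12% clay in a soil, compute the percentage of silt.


Step 1: sand + silt + clay = 100%
Step 2: silt = 100 - sand - clay
Step 3: silt = 100 - 32 - 12
Step 4: silt = 56%

56


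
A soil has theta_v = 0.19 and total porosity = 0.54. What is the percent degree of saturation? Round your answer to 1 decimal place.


Step 1: S = 100 * theta_v / n
Step 2: S = 100 * 0.19 / 0.54
Step 3: S = 35.2%

35.2


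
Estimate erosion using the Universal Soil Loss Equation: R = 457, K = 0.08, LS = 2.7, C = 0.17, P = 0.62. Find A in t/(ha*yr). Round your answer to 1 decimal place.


Step 1: A = R * K * LS * C * P
Step 2: R * K = 457 * 0.08 = 36.56
Step 3: (R*K) * LS = 36.56 * 2.7 = 98.712
Step 4: * C * P = 98.712 * 0.17 * 0.62 = 10.4
Step 5: A = 10.4 t/(ha*yr)

10.4


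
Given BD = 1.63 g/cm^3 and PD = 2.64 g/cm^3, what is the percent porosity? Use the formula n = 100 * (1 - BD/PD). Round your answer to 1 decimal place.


Step 1: Formula: n = 100 * (1 - BD / PD)
Step 2: n = 100 * (1 - 1.63 / 2.64)
Step 3: n = 100 * (1 - 0.61742)
Step 4: n = 38.3%

38.3


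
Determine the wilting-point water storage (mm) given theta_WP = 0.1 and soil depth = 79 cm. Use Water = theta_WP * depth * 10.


Step 1: Water (mm) = theta_WP * depth * 10
Step 2: Water = 0.1 * 79 * 10
Step 3: Water = 79.0 mm

79.0


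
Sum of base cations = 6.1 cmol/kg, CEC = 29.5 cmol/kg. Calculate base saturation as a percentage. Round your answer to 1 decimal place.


Step 1: BS = 100 * (sum of bases) / CEC
Step 2: BS = 100 * 6.1 / 29.5
Step 3: BS = 20.7%

20.7


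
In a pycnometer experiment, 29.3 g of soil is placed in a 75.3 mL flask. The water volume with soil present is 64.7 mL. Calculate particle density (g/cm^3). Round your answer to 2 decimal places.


Step 1: Volume of solids = flask volume - water volume with soil
Step 2: V_solids = 75.3 - 64.7 = 10.6 mL
Step 3: Particle density = mass / V_solids = 29.3 / 10.6 = 2.76 g/cm^3

2.76
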